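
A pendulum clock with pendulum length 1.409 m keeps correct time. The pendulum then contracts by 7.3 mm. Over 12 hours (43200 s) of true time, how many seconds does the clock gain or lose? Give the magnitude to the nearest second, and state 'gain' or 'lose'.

gain 112 s

T ∝ √L, so T'/T = √(1.40170/1.409) = 0.997406.
In 43200 s of true time the clock registers 43200/0.997406 = 43312.3 s, so it gains 112 s.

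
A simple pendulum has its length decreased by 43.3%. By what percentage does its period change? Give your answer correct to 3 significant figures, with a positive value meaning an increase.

T ∝ √L, so T'/T = √(0.5670) = 0.7530.
Percentage change in T = (0.7530 − 1) × 100% = -24.7%.

-24.7%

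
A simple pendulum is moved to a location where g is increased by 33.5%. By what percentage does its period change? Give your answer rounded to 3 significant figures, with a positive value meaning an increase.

-13.5%

T ∝ 1/√g, so T'/T = 1/√(1.335) = 0.8655.
Percentage change in T = (0.8655 − 1) × 100% = -13.5%.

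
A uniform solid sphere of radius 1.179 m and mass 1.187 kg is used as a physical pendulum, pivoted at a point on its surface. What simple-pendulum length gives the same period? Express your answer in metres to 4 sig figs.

1.651 m

The equivalent simple-pendulum length is L_eq = I/(md), where I is about the pivot and d = 1.1790 m.
I_cm = (2/5)mR² = 0.65999 kg·m², so I = I_cm + md² = 0.65999 + 1.6500 = 2.3100 kg·m².
L_eq = 2.3100/(1.187 × 1.1790) = 1.651 m.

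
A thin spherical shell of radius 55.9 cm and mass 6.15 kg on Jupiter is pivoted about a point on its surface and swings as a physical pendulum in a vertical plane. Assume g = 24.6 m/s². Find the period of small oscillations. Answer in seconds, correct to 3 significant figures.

I_cm = (2/3)mr² = 1.281 kg·m². The pivot is at distance d = 0.559 m from the centre of mass.
By the parallel-axis theorem, I = I_cm + md² = 1.281 + 1.922 = 3.203 kg·m².
T = 2π√(I/(mgd)) = 2π√(3.203/(6.15 × 24.6 × 0.559)) = 1.22 s.

1.22 s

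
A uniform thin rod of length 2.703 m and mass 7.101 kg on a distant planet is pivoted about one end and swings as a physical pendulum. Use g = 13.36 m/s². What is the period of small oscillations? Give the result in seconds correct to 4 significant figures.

2.308 s

For a physical pendulum T = 2π√(I/(mgd)), with d = 1.3515 m from pivot to centre of mass.
I_cm = mL²/12 = 7.101 × 2.703²/12 = 4.3234 kg·m²; I = I_cm + md² = 4.3234 + 7.101 × 1.3515² = 17.294 kg·m².
T = 2π√(17.294/(7.101 × 13.36 × 1.3515)) = 2.308 s.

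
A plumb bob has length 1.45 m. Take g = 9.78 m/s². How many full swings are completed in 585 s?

T = 2π√(L/g) = 2π√(1.45/9.78) = 2.419 s.
Number of complete oscillations = ⌊585/2.419⌋ = ⌊241.8⌋ = 241.

241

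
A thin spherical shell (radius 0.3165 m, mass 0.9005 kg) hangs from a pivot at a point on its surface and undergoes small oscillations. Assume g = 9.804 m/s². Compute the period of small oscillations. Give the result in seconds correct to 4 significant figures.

I_cm = (2/3)mr² = 0.060137 kg·m². The pivot is at distance d = 0.3165 m from the centre of mass.
By the parallel-axis theorem, I = I_cm + md² = 0.060137 + 0.090205 = 0.15034 kg·m².
T = 2π√(I/(mgd)) = 2π√(0.15034/(0.9005 × 9.804 × 0.3165)) = 1.457 s.

1.457 s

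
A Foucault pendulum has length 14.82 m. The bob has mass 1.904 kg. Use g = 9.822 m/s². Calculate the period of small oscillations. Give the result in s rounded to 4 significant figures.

T = 2π√(L/g) = 2π√(14.82/9.822) = 2π × 1.2284 = 7.718 s.

7.718 s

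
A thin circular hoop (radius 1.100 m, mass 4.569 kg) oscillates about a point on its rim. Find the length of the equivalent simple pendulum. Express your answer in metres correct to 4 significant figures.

The equivalent simple-pendulum length is L_eq = I/(md), where I is about the pivot and d = 1.1000 m.
I_cm = mR² = 5.5285 kg·m², so I = I_cm + md² = 5.5285 + 5.5285 = 11.057 kg·m².
L_eq = 11.057/(4.569 × 1.1000) = 2.200 m.

2.200 m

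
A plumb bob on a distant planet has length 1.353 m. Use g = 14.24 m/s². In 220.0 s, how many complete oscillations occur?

113

T = 2π√(L/g) = 2π√(1.353/14.24) = 1.9368 s.
Number of complete oscillations = ⌊220.0/1.9368⌋ = ⌊113.59⌋ = 113.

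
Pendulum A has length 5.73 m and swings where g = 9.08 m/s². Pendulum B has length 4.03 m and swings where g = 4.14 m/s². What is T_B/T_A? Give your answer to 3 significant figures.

1.24

T = 2π√(L/g), so T_B/T_A = √((L_B/g_B)/(L_A/g_A)) = √((4.03/4.14)/(5.73/9.08)) = 1.24.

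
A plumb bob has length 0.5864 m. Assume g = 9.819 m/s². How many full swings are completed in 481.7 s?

313

T = 2π√(L/g) = 2π√(0.5864/9.819) = 1.5355 s.
Number of complete oscillations = ⌊481.7/1.5355⌋ = ⌊313.71⌋ = 313.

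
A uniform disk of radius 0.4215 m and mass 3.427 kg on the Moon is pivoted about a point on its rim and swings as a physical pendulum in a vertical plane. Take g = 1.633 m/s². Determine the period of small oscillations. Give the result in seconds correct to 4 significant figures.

3.910 s

I_cm = ½mr² = 0.30442 kg·m². The pivot is at distance d = 0.4215 m from the centre of mass.
By the parallel-axis theorem, I = I_cm + md² = 0.30442 + 0.60885 = 0.91327 kg·m².
T = 2π√(I/(mgd)) = 2π√(0.91327/(3.427 × 1.633 × 0.4215)) = 3.910 s.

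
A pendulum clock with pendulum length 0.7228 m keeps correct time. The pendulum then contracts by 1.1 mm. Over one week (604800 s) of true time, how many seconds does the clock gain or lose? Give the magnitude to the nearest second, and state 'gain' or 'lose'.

T ∝ √L, so T'/T = √(0.72170/0.7228) = 0.999239.
In 604800 s of true time the clock registers 604800/0.999239 = 605260.7 s, so it gains 461 s.

gain 461 s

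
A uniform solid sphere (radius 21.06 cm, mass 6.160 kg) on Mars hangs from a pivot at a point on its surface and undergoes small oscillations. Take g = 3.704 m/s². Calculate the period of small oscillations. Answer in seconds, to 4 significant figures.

1.773 s

I_cm = (2/5)mr² = 0.10928 kg·m². The pivot is at distance d = 0.2106 m from the centre of mass.
By the parallel-axis theorem, I = I_cm + md² = 0.10928 + 0.27321 = 0.38249 kg·m².
T = 2π√(I/(mgd)) = 2π√(0.38249/(6.160 × 3.704 × 0.2106)) = 1.773 s.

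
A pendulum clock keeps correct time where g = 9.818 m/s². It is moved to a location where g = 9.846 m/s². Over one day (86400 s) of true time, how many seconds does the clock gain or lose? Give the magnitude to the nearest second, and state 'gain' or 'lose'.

The clock's period scales as T ∝ 1/√g, so T'/T = √(9.818/9.846) = 0.998577.
In 86400 s of true time the clock registers 86400/0.998577 = 86523.1 s, so it gains 123 s.

gain 123 s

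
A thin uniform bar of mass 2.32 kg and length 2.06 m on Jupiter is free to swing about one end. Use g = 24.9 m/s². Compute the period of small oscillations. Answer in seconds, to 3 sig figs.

For a physical pendulum T = 2π√(I/(mgd)), with d = 1.030 m from pivot to centre of mass.
I_cm = mL²/12 = 2.32 × 2.06²/12 = 0.8204 kg·m²; I = I_cm + md² = 0.8204 + 2.32 × 1.030² = 3.282 kg·m².
T = 2π√(3.282/(2.32 × 24.9 × 1.030)) = 1.48 s.

1.48 s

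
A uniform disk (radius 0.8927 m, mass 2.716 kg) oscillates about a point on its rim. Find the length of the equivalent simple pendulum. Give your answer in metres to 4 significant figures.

1.339 m

The equivalent simple-pendulum length is L_eq = I/(md), where I is about the pivot and d = 0.89270 m.
I_cm = ½mR² = 1.0822 kg·m², so I = I_cm + md² = 1.0822 + 2.1644 = 3.2466 kg·m².
L_eq = 3.2466/(2.716 × 0.89270) = 1.339 m.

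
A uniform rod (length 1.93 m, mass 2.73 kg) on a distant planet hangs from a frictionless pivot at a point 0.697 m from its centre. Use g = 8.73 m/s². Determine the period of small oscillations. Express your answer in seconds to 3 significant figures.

2.27 s

For a physical pendulum T = 2π√(I/(mgd)), with d = 0.6970 m from pivot to centre of mass.
I_cm = mL²/12 = 2.73 × 1.93²/12 = 0.8474 kg·m²; I = I_cm + md² = 0.8474 + 2.73 × 0.6970² = 2.174 kg·m².
T = 2π√(2.174/(2.73 × 8.73 × 0.6970)) = 2.27 s.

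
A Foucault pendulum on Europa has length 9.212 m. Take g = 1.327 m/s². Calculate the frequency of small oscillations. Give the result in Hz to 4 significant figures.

T = 2π√(L/g) = 2π√(9.212/1.327) = 16.555 s, so f = 1/T = 0.06041 Hz.

0.06041 Hz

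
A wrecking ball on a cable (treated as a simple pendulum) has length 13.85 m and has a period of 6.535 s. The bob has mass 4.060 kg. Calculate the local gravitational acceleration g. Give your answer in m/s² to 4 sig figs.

From T = 2π√(L/g), g = 4π²L/T² = 4π² × 13.85/6.5350² = 12.80 m/s².

12.80 m/s²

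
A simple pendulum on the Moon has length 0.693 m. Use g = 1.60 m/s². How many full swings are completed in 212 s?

T = 2π√(L/g) = 2π√(0.693/1.60) = 4.135 s.
Number of complete oscillations = ⌊212/4.135⌋ = ⌊51.27⌋ = 51.

51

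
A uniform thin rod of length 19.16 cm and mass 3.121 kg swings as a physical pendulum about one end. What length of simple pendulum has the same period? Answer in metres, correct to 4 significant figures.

0.1277 m

The equivalent simple-pendulum length is L_eq = I/(md), where I is about the pivot and d = 0.095800 m.
I_cm = (1/12)mL² = 0.0095478 kg·m², so I = I_cm + md² = 0.0095478 + 0.028643 = 0.038191 kg·m².
L_eq = 0.038191/(3.121 × 0.095800) = 0.1277 m.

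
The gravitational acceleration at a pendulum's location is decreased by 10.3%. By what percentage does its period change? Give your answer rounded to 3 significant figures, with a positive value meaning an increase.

5.59%

T ∝ 1/√g, so T'/T = 1/√(0.8970) = 1.056.
Percentage change in T = (1.056 − 1) × 100% = 5.59%.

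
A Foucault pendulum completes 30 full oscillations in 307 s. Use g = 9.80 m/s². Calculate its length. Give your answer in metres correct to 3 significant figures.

T = 307/30 = 10.23 s.
From T = 2π√(L/g), L = gT²/(4π²) = 9.80 × 10.23²/(4π²) = 26.0 m.

26.0 m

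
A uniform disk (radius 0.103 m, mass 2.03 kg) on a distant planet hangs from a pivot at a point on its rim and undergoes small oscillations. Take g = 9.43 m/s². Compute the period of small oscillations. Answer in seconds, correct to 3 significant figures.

I_cm = ½mr² = 0.01077 kg·m². The pivot is at distance d = 0.103 m from the centre of mass.
By the parallel-axis theorem, I = I_cm + md² = 0.01077 + 0.02154 = 0.03230 kg·m².
T = 2π√(I/(mgd)) = 2π√(0.03230/(2.03 × 9.43 × 0.103)) = 0.804 s.

0.804 s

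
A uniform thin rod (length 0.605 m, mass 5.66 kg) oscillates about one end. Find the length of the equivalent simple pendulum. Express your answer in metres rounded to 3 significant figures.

The equivalent simple-pendulum length is L_eq = I/(md), where I is about the pivot and d = 0.3025 m.
I_cm = (1/12)mL² = 0.1726 kg·m², so I = I_cm + md² = 0.1726 + 0.5179 = 0.6906 kg·m².
L_eq = 0.6906/(5.66 × 0.3025) = 0.403 m.

0.403 m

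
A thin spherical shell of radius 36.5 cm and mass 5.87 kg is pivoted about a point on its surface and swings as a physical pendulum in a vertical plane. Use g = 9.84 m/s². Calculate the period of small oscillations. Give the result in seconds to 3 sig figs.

I_cm = (2/3)mr² = 0.5214 kg·m². The pivot is at distance d = 0.365 m from the centre of mass.
By the parallel-axis theorem, I = I_cm + md² = 0.5214 + 0.7820 = 1.303 kg·m².
T = 2π√(I/(mgd)) = 2π√(1.303/(5.87 × 9.84 × 0.365)) = 1.56 s.

1.56 s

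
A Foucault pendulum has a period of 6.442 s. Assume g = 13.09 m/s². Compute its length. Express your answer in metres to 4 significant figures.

13.76 m

From T = 2π√(L/g), L = gT²/(4π²) = 13.09 × 6.4420²/(4π²) = 13.76 m.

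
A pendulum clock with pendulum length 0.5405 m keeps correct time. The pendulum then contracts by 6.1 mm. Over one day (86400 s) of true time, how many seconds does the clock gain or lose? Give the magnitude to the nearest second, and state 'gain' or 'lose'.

gain 492 s

T ∝ √L, so T'/T = √(0.53440/0.5405) = 0.994341.
In 86400 s of true time the clock registers 86400/0.994341 = 86891.7 s, so it gains 492 s.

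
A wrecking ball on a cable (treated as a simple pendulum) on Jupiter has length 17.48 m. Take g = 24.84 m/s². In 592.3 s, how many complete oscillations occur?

T = 2π√(L/g) = 2π√(17.48/24.84) = 5.2708 s.
Number of complete oscillations = ⌊592.3/5.2708⌋ = ⌊112.37⌋ = 112.

112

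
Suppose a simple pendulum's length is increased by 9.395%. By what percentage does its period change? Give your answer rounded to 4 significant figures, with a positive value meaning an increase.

T ∝ √L, so T'/T = √(1.0939) = 1.0459.
Percentage change in T = (1.0459 − 1) × 100% = 4.592%.

4.592%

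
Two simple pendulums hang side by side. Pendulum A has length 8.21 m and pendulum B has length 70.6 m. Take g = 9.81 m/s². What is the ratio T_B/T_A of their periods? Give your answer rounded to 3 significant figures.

T ∝ √L, so T_B/T_A = √(L_B/L_A) = √(70.6/8.21) = 2.93.

2.93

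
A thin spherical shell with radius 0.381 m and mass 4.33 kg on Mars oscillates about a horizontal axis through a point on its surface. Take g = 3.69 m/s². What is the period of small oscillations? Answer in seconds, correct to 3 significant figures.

I_cm = (2/3)mr² = 0.4190 kg·m². The pivot is at distance d = 0.381 m from the centre of mass.
By the parallel-axis theorem, I = I_cm + md² = 0.4190 + 0.6285 = 1.048 kg·m².
T = 2π√(I/(mgd)) = 2π√(1.048/(4.33 × 3.69 × 0.381)) = 2.61 s.

2.61 s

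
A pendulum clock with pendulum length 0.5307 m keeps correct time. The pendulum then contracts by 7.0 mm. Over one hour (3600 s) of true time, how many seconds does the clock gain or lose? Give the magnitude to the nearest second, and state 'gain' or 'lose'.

gain 24 s

T ∝ √L, so T'/T = √(0.52370/0.5307) = 0.993383.
In 3600 s of true time the clock registers 3600/0.993383 = 3624.0 s, so it gains 24 s.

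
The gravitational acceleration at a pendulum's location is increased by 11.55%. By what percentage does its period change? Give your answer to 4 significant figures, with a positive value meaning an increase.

-5.318%

T ∝ 1/√g, so T'/T = 1/√(1.1155) = 0.94682.
Percentage change in T = (0.94682 − 1) × 100% = -5.318%.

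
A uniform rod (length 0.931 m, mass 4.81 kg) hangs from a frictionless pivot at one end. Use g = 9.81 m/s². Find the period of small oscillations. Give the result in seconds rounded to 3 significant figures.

For a physical pendulum T = 2π√(I/(mgd)), with d = 0.4655 m from pivot to centre of mass.
I_cm = mL²/12 = 4.81 × 0.931²/12 = 0.3474 kg·m²; I = I_cm + md² = 0.3474 + 4.81 × 0.4655² = 1.390 kg·m².
T = 2π√(1.390/(4.81 × 9.81 × 0.4655)) = 1.58 s.

1.58 s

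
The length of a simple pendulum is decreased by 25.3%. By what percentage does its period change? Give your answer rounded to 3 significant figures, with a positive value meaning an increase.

-13.6%

T ∝ √L, so T'/T = √(0.7470) = 0.8643.
Percentage change in T = (0.8643 − 1) × 100% = -13.6%.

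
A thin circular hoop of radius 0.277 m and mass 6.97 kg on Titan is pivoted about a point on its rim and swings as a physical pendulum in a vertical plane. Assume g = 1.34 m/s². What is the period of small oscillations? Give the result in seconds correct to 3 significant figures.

I_cm = mr² = 0.5348 kg·m². The pivot is at distance d = 0.277 m from the centre of mass.
By the parallel-axis theorem, I = I_cm + md² = 0.5348 + 0.5348 = 1.070 kg·m².
T = 2π√(I/(mgd)) = 2π√(1.070/(6.97 × 1.34 × 0.277)) = 4.04 s.

4.04 s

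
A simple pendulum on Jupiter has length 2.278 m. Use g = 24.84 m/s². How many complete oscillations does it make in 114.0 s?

59

T = 2π√(L/g) = 2π√(2.278/24.84) = 1.9027 s.
Number of complete oscillations = ⌊114.0/1.9027⌋ = ⌊59.913⌋ = 59.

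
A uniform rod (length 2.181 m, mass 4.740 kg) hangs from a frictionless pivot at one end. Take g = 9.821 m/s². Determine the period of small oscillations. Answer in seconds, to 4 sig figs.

2.418 s

For a physical pendulum T = 2π√(I/(mgd)), with d = 1.0905 m from pivot to centre of mass.
I_cm = mL²/12 = 4.740 × 2.181²/12 = 1.8789 kg·m²; I = I_cm + md² = 1.8789 + 4.740 × 1.0905² = 7.5157 kg·m².
T = 2π√(7.5157/(4.740 × 9.821 × 1.0905)) = 2.418 s.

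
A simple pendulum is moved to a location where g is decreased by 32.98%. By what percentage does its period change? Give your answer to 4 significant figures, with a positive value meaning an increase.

T ∝ 1/√g, so T'/T = 1/√(0.67020) = 1.2215.
Percentage change in T = (1.2215 − 1) × 100% = 22.15%.

22.15%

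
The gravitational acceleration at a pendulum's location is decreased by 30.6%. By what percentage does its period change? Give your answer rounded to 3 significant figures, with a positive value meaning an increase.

T ∝ 1/√g, so T'/T = 1/√(0.6940) = 1.200.
Percentage change in T = (1.200 − 1) × 100% = 20.0%.

20.0%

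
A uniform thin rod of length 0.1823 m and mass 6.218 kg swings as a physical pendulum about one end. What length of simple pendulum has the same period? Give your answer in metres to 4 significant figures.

The equivalent simple-pendulum length is L_eq = I/(md), where I is about the pivot and d = 0.091150 m.
I_cm = (1/12)mL² = 0.017220 kg·m², so I = I_cm + md² = 0.017220 + 0.051661 = 0.068882 kg·m².
L_eq = 0.068882/(6.218 × 0.091150) = 0.1215 m.

0.1215 m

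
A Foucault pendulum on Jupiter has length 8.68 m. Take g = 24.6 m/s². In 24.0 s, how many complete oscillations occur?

T = 2π√(L/g) = 2π√(8.68/24.6) = 3.732 s.
Number of complete oscillations = ⌊24.0/3.732⌋ = ⌊6.430⌋ = 6.

6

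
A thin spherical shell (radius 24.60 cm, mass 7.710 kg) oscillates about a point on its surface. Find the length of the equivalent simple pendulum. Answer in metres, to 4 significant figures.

0.4100 m

The equivalent simple-pendulum length is L_eq = I/(md), where I is about the pivot and d = 0.24600 m.
I_cm = (2/3)mR² = 0.31105 kg·m², so I = I_cm + md² = 0.31105 + 0.46658 = 0.77763 kg·m².
L_eq = 0.77763/(7.710 × 0.24600) = 0.4100 m.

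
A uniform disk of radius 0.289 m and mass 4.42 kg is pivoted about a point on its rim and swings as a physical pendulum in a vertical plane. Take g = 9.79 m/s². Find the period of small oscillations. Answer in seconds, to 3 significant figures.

I_cm = ½mr² = 0.1846 kg·m². The pivot is at distance d = 0.289 m from the centre of mass.
By the parallel-axis theorem, I = I_cm + md² = 0.1846 + 0.3692 = 0.5537 kg·m².
T = 2π√(I/(mgd)) = 2π√(0.5537/(4.42 × 9.79 × 0.289)) = 1.32 s.

1.32 s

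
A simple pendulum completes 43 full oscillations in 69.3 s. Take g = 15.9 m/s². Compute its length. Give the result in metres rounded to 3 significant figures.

1.05 m

T = 69.3/43 = 1.612 s.
From T = 2π√(L/g), L = gT²/(4π²) = 15.9 × 1.612²/(4π²) = 1.05 m.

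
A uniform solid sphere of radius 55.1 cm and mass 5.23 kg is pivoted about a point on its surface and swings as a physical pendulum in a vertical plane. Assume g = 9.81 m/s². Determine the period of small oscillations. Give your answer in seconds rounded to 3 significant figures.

1.76 s

I_cm = (2/5)mr² = 0.6351 kg·m². The pivot is at distance d = 0.551 m from the centre of mass.
By the parallel-axis theorem, I = I_cm + md² = 0.6351 + 1.588 = 2.223 kg·m².
T = 2π√(I/(mgd)) = 2π√(2.223/(5.23 × 9.81 × 0.551)) = 1.76 s.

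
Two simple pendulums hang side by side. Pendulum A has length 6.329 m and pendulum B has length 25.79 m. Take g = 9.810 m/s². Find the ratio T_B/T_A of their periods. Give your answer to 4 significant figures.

2.019

T ∝ √L, so T_B/T_A = √(L_B/L_A) = √(25.79/6.329) = 2.019.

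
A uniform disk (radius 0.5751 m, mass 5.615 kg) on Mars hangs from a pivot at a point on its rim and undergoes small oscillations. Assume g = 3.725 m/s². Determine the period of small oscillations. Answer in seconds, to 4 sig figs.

I_cm = ½mr² = 0.92855 kg·m². The pivot is at distance d = 0.5751 m from the centre of mass.
By the parallel-axis theorem, I = I_cm + md² = 0.92855 + 1.8571 = 2.7857 kg·m².
T = 2π√(I/(mgd)) = 2π√(2.7857/(5.615 × 3.725 × 0.5751)) = 3.024 s.

3.024 s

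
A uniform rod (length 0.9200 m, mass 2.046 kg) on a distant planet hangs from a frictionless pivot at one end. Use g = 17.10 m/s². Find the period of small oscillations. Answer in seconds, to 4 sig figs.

For a physical pendulum T = 2π√(I/(mgd)), with d = 0.46000 m from pivot to centre of mass.
I_cm = mL²/12 = 2.046 × 0.9200²/12 = 0.14431 kg·m²; I = I_cm + md² = 0.14431 + 2.046 × 0.46000² = 0.57724 kg·m².
T = 2π√(0.57724/(2.046 × 17.10 × 0.46000)) = 1.190 s.

1.190 s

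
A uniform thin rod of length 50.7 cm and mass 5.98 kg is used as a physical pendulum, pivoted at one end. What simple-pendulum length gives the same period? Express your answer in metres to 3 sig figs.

The equivalent simple-pendulum length is L_eq = I/(md), where I is about the pivot and d = 0.2535 m.
I_cm = (1/12)mL² = 0.1281 kg·m², so I = I_cm + md² = 0.1281 + 0.3843 = 0.5124 kg·m².
L_eq = 0.5124/(5.98 × 0.2535) = 0.338 m.

0.338 m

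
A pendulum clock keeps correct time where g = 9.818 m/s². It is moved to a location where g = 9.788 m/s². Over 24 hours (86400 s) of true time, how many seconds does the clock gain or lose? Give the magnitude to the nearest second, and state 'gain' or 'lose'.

lose 132 s

The clock's period scales as T ∝ 1/√g, so T'/T = √(9.818/9.788) = 1.00153.
In 86400 s of true time the clock registers 86400/1.00153 = 86267.9 s, so it loses 132 s.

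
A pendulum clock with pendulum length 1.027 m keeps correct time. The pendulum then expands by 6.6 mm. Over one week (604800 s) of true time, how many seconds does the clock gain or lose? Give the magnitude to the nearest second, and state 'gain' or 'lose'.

T ∝ √L, so T'/T = √(1.03360/1.027) = 1.00321.
In 604800 s of true time the clock registers 604800/1.00321 = 602865.9 s, so it loses 1934 s.

lose 1934 s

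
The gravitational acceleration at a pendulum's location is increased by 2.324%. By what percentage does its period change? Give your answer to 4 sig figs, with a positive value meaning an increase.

T ∝ 1/√g, so T'/T = 1/√(1.0232) = 0.98858.
Percentage change in T = (0.98858 − 1) × 100% = -1.142%.

-1.142%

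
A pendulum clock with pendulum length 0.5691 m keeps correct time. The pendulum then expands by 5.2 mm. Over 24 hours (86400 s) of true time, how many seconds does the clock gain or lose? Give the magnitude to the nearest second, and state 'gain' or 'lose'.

lose 392 s

T ∝ √L, so T'/T = √(0.57430/0.5691) = 1.00456.
In 86400 s of true time the clock registers 86400/1.00456 = 86008.0 s, so it loses 392 s.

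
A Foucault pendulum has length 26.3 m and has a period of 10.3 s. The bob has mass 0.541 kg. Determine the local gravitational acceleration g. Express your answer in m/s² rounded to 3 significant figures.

From T = 2π√(L/g), g = 4π²L/T² = 4π² × 26.3/10.30² = 9.79 m/s².

9.79 m/s²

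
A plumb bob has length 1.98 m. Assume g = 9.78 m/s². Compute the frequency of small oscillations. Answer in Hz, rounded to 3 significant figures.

0.354 Hz

T = 2π√(L/g) = 2π√(1.98/9.78) = 2.827 s, so f = 1/T = 0.354 Hz.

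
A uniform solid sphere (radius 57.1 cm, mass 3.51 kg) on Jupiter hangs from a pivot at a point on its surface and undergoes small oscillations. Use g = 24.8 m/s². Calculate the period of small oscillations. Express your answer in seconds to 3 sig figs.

1.13 s

I_cm = (2/5)mr² = 0.4578 kg·m². The pivot is at distance d = 0.571 m from the centre of mass.
By the parallel-axis theorem, I = I_cm + md² = 0.4578 + 1.144 = 1.602 kg·m².
T = 2π√(I/(mgd)) = 2π√(1.602/(3.51 × 24.8 × 0.571)) = 1.13 s.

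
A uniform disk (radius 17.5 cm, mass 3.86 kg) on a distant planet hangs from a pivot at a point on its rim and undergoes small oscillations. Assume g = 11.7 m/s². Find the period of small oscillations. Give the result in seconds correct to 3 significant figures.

I_cm = ½mr² = 0.05911 kg·m². The pivot is at distance d = 0.175 m from the centre of mass.
By the parallel-axis theorem, I = I_cm + md² = 0.05911 + 0.1182 = 0.1773 kg·m².
T = 2π√(I/(mgd)) = 2π√(0.1773/(3.86 × 11.7 × 0.175)) = 0.941 s.

0.941 s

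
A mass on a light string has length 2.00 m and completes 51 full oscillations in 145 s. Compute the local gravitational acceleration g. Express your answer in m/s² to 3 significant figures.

9.77 m/s²

T = 145/51 = 2.843 s.
From T = 2π√(L/g), g = 4π²L/T² = 4π² × 2.00/2.843² = 9.77 m/s².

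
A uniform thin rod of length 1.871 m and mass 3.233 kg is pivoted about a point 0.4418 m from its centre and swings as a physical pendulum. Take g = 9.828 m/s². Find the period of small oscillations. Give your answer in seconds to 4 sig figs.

2.104 s

For a physical pendulum T = 2π√(I/(mgd)), with d = 0.44180 m from pivot to centre of mass.
I_cm = mL²/12 = 3.233 × 1.871²/12 = 0.94313 kg·m²; I = I_cm + md² = 0.94313 + 3.233 × 0.44180² = 1.5742 kg·m².
T = 2π√(1.5742/(3.233 × 9.828 × 0.44180)) = 2.104 s.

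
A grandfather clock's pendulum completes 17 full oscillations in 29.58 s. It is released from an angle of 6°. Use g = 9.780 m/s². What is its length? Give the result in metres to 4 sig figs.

0.7500 m

T = 29.58/17 = 1.7400 s.
From T = 2π√(L/g), L = gT²/(4π²) = 9.780 × 1.7400²/(4π²) = 0.7500 m.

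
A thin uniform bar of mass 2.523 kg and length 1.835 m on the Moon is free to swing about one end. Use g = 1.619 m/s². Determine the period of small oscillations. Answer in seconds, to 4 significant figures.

For a physical pendulum T = 2π√(I/(mgd)), with d = 0.91750 m from pivot to centre of mass.
I_cm = mL²/12 = 2.523 × 1.835²/12 = 0.70796 kg·m²; I = I_cm + md² = 0.70796 + 2.523 × 0.91750² = 2.8318 kg·m².
T = 2π√(2.8318/(2.523 × 1.619 × 0.91750)) = 5.462 s.

5.462 s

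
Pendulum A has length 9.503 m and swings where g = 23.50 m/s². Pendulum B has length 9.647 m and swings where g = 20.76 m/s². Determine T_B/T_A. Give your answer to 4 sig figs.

T = 2π√(L/g), so T_B/T_A = √((L_B/g_B)/(L_A/g_A)) = √((9.647/20.76)/(9.503/23.50)) = 1.072.

1.072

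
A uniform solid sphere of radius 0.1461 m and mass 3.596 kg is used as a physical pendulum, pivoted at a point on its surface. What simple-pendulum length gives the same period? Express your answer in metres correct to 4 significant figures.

0.2045 m

The equivalent simple-pendulum length is L_eq = I/(md), where I is about the pivot and d = 0.14610 m.
I_cm = (2/5)mR² = 0.030703 kg·m², so I = I_cm + md² = 0.030703 + 0.076757 = 0.10746 kg·m².
L_eq = 0.10746/(3.596 × 0.14610) = 0.2045 m.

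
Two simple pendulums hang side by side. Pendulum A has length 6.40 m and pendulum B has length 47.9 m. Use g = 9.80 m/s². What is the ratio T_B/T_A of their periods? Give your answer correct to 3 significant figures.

2.74

T ∝ √L, so T_B/T_A = √(L_B/L_A) = √(47.9/6.40) = 2.74.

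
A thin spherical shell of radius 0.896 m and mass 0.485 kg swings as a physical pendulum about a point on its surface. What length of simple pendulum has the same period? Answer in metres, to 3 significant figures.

1.49 m

The equivalent simple-pendulum length is L_eq = I/(md), where I is about the pivot and d = 0.8960 m.
I_cm = (2/3)mR² = 0.2596 kg·m², so I = I_cm + md² = 0.2596 + 0.3894 = 0.6489 kg·m².
L_eq = 0.6489/(0.485 × 0.8960) = 1.49 m.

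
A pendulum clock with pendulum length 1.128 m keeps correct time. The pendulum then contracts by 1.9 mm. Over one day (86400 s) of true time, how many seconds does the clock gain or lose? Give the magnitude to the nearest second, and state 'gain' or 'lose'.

T ∝ √L, so T'/T = √(1.12610/1.128) = 0.999157.
In 86400 s of true time the clock registers 86400/0.999157 = 86472.9 s, so it gains 73 s.

gain 73 s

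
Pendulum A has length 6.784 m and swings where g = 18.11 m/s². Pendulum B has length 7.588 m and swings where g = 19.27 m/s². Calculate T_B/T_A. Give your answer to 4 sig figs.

1.025

T = 2π√(L/g), so T_B/T_A = √((L_B/g_B)/(L_A/g_A)) = √((7.588/19.27)/(6.784/18.11)) = 1.025.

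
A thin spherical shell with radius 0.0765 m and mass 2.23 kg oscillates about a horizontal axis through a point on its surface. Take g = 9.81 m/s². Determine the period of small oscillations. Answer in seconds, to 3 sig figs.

0.716 s

I_cm = (2/3)mr² = 0.008700 kg·m². The pivot is at distance d = 0.0765 m from the centre of mass.
By the parallel-axis theorem, I = I_cm + md² = 0.008700 + 0.01305 = 0.02175 kg·m².
T = 2π√(I/(mgd)) = 2π√(0.02175/(2.23 × 9.81 × 0.0765)) = 0.716 s.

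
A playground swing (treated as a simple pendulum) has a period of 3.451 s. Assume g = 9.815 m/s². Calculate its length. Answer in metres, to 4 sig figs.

2.961 m

From T = 2π√(L/g), L = gT²/(4π²) = 9.815 × 3.4510²/(4π²) = 2.961 m.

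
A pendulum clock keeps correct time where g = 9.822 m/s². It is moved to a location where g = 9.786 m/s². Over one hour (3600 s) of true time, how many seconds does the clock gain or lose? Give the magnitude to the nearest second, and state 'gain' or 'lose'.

The clock's period scales as T ∝ 1/√g, so T'/T = √(9.822/9.786) = 1.00184.
In 3600 s of true time the clock registers 3600/1.00184 = 3593.4 s, so it loses 7 s.

lose 7 s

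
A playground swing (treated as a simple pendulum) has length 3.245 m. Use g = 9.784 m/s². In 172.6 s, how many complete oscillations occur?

47

T = 2π√(L/g) = 2π√(3.245/9.784) = 3.6185 s.
Number of complete oscillations = ⌊172.6/3.6185⌋ = ⌊47.699⌋ = 47.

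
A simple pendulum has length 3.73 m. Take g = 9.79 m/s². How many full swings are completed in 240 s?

61

T = 2π√(L/g) = 2π√(3.73/9.79) = 3.878 s.
Number of complete oscillations = ⌊240/3.878⌋ = ⌊61.88⌋ = 61.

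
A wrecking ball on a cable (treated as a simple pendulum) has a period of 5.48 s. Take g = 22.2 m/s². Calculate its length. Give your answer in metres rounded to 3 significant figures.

16.9 m

From T = 2π√(L/g), L = gT²/(4π²) = 22.2 × 5.480²/(4π²) = 16.9 m.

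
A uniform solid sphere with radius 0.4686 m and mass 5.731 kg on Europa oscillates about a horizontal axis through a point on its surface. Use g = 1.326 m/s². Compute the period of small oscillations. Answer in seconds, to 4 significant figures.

4.420 s

I_cm = (2/5)mr² = 0.50338 kg·m². The pivot is at distance d = 0.4686 m from the centre of mass.
By the parallel-axis theorem, I = I_cm + md² = 0.50338 + 1.2584 = 1.7618 kg·m².
T = 2π√(I/(mgd)) = 2π√(1.7618/(5.731 × 1.326 × 0.4686)) = 4.420 s.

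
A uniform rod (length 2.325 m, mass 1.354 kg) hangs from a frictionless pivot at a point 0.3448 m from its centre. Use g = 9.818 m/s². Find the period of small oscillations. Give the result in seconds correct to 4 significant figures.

2.577 s

For a physical pendulum T = 2π√(I/(mgd)), with d = 0.34480 m from pivot to centre of mass.
I_cm = mL²/12 = 1.354 × 2.325²/12 = 0.60993 kg·m²; I = I_cm + md² = 0.60993 + 1.354 × 0.34480² = 0.77091 kg·m².
T = 2π√(0.77091/(1.354 × 9.818 × 0.34480)) = 2.577 s.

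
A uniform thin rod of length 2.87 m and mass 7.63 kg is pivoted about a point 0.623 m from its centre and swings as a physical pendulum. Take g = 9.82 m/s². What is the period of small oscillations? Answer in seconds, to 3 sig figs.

For a physical pendulum T = 2π√(I/(mgd)), with d = 0.6230 m from pivot to centre of mass.
I_cm = mL²/12 = 7.63 × 2.87²/12 = 5.237 kg·m²; I = I_cm + md² = 5.237 + 7.63 × 0.6230² = 8.199 kg·m².
T = 2π√(8.199/(7.63 × 9.82 × 0.6230)) = 2.63 s.

2.63 s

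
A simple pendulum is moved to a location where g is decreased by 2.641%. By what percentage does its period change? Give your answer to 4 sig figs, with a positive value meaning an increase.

1.347%

T ∝ 1/√g, so T'/T = 1/√(0.97359) = 1.0135.
Percentage change in T = (1.0135 − 1) × 100% = 1.347%.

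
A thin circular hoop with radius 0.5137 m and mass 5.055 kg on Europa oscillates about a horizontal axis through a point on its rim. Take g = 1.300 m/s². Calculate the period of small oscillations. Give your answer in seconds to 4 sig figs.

I_cm = mr² = 1.3340 kg·m². The pivot is at distance d = 0.5137 m from the centre of mass.
By the parallel-axis theorem, I = I_cm + md² = 1.3340 + 1.3340 = 2.6679 kg·m².
T = 2π√(I/(mgd)) = 2π√(2.6679/(5.055 × 1.300 × 0.5137)) = 5.586 s.

5.586 s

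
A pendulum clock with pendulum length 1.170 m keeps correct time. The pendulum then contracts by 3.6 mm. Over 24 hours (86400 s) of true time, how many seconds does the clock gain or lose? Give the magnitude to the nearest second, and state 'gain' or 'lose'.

gain 133 s

T ∝ √L, so T'/T = √(1.16640/1.170) = 0.998460.
In 86400 s of true time the clock registers 86400/0.998460 = 86533.2 s, so it gains 133 s.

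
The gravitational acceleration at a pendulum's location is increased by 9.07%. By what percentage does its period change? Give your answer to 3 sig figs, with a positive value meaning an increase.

T ∝ 1/√g, so T'/T = 1/√(1.091) = 0.9575.
Percentage change in T = (0.9575 − 1) × 100% = -4.25%.

-4.25%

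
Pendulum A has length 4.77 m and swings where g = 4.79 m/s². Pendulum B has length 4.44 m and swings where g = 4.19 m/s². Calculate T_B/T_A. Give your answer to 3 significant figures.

T = 2π√(L/g), so T_B/T_A = √((L_B/g_B)/(L_A/g_A)) = √((4.44/4.19)/(4.77/4.79)) = 1.03.

1.03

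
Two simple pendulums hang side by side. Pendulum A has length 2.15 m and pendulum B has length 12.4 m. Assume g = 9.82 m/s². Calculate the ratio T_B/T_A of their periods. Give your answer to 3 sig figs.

T ∝ √L, so T_B/T_A = √(L_B/L_A) = √(12.4/2.15) = 2.40.

2.40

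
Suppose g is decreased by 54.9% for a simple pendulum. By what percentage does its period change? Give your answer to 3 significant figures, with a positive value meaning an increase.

T ∝ 1/√g, so T'/T = 1/√(0.4510) = 1.489.
Percentage change in T = (1.489 − 1) × 100% = 48.9%.

48.9%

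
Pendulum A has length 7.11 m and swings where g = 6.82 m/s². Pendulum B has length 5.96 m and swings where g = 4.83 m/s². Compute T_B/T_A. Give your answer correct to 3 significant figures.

1.09

T = 2π√(L/g), so T_B/T_A = √((L_B/g_B)/(L_A/g_A)) = √((5.96/4.83)/(7.11/6.82)) = 1.09.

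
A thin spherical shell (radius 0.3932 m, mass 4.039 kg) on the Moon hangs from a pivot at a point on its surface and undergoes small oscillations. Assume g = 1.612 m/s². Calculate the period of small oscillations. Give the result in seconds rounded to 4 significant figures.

I_cm = (2/3)mr² = 0.41630 kg·m². The pivot is at distance d = 0.3932 m from the centre of mass.
By the parallel-axis theorem, I = I_cm + md² = 0.41630 + 0.62445 = 1.0408 kg·m².
T = 2π√(I/(mgd)) = 2π√(1.0408/(4.039 × 1.612 × 0.3932)) = 4.006 s.

4.006 s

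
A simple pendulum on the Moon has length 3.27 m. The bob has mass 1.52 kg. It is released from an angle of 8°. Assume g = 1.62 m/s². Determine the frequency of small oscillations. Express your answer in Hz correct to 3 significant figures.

0.112 Hz

T = 2π√(L/g) = 2π√(3.27/1.62) = 8.927 s, so f = 1/T = 0.112 Hz.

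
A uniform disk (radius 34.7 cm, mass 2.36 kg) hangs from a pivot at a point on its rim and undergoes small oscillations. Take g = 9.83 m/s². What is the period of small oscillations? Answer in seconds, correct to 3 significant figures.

1.45 s

I_cm = ½mr² = 0.1421 kg·m². The pivot is at distance d = 0.347 m from the centre of mass.
By the parallel-axis theorem, I = I_cm + md² = 0.1421 + 0.2842 = 0.4262 kg·m².
T = 2π√(I/(mgd)) = 2π√(0.4262/(2.36 × 9.83 × 0.347)) = 1.45 s.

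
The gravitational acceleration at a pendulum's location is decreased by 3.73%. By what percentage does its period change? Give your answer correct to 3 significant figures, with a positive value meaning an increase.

T ∝ 1/√g, so T'/T = 1/√(0.9627) = 1.019.
Percentage change in T = (1.019 − 1) × 100% = 1.92%.

1.92%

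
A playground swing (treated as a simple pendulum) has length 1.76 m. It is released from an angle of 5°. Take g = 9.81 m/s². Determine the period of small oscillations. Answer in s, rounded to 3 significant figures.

T = 2π√(L/g) = 2π√(1.76/9.81) = 2π × 0.4236 = 2.66 s.

2.66 s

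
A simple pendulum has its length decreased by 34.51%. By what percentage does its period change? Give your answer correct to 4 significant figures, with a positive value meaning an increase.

-19.07%

T ∝ √L, so T'/T = √(0.65490) = 0.80926.
Percentage change in T = (0.80926 − 1) × 100% = -19.07%.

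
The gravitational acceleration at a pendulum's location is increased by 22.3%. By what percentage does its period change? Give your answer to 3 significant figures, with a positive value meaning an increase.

T ∝ 1/√g, so T'/T = 1/√(1.223) = 0.9042.
Percentage change in T = (0.9042 − 1) × 100% = -9.58%.

-9.58%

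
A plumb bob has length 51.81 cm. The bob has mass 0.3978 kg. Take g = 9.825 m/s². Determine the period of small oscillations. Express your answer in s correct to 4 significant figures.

T = 2π√(L/g) = 2π√(0.5181/9.825) = 2π × 0.22964 = 1.443 s.

1.443 s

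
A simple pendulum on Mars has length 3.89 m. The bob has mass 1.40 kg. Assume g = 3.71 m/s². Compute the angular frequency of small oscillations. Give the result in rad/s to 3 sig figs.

ω = √(g/L) = √(3.71/3.89) = 0.977 rad/s.

0.977 rad/s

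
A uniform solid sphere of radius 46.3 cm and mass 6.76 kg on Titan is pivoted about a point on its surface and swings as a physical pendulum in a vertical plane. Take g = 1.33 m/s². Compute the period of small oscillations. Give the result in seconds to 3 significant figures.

4.39 s

I_cm = (2/5)mr² = 0.5797 kg·m². The pivot is at distance d = 0.463 m from the centre of mass.
By the parallel-axis theorem, I = I_cm + md² = 0.5797 + 1.449 = 2.029 kg·m².
T = 2π√(I/(mgd)) = 2π√(2.029/(6.76 × 1.33 × 0.463)) = 4.39 s.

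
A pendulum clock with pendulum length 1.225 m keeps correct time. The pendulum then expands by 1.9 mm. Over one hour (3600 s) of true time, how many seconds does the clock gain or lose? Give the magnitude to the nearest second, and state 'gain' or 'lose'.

T ∝ √L, so T'/T = √(1.22690/1.225) = 1.00078.
In 3600 s of true time the clock registers 3600/1.00078 = 3597.2 s, so it loses 3 s.

lose 3 s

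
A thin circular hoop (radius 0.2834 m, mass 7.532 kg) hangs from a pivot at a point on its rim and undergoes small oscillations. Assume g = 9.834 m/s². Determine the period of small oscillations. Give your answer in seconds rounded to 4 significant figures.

1.508 s

I_cm = mr² = 0.60494 kg·m². The pivot is at distance d = 0.2834 m from the centre of mass.
By the parallel-axis theorem, I = I_cm + md² = 0.60494 + 0.60494 = 1.2099 kg·m².
T = 2π√(I/(mgd)) = 2π√(1.2099/(7.532 × 9.834 × 0.2834)) = 1.508 s.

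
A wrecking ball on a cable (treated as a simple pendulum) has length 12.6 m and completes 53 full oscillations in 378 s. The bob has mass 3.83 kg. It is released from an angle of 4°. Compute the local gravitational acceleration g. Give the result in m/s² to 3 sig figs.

T = 378/53 = 7.132 s.
From T = 2π√(L/g), g = 4π²L/T² = 4π² × 12.6/7.132² = 9.78 m/s².

9.78 m/s²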